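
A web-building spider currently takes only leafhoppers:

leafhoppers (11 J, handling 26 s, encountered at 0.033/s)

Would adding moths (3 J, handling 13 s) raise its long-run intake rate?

Current rate: (0.033×11)/(1 + 0.033×26) = 0.1954 J/s.
moths: E/h = 3/13 = 0.2308 J/s.
Since 0.2308 > R, including moths increases the long-run rate.

Yes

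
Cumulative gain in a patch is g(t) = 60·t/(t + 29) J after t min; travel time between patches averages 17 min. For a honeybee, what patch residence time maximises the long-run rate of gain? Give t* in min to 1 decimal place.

22.2 min

Maximise g(t)/(T+t): set derivative to zero → g'(t)(T+t) = g(t).
g'(t) = 60·29/(t + 29)². Setting 60·29/(t+29)² = 60t/[(t+29)(17+t)] gives 29(17+t) = t(t+29), so t² = 29×17 = 493.
t* = √493 = 22.2 min.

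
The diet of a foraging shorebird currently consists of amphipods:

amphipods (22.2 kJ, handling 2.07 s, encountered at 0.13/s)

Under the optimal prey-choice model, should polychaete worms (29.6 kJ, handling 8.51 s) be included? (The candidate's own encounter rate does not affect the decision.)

Intake rate on the current diet: R = (0.13×22.2) / (1 + 0.13×2.07) = 2.886/1.269 = 2.274 kJ/s.
Profitability of polychaete worms: 29.6/8.51 = 3.478 kJ/s.
3.478 > 2.274, so adding polychaete worms raises the average — include it.

Yes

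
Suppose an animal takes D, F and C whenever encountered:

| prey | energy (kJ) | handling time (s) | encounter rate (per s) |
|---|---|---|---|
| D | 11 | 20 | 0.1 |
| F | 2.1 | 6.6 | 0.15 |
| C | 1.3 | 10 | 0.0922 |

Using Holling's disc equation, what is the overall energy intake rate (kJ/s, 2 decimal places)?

0.31 kJ/s

R = (0.1×11 + 0.15×2.1 + 0.0922×1.3) / (1 + 0.1×20 + 0.15×6.6 + 0.0922×10) = 1.535/4.912 = 0.3125 kJ/s.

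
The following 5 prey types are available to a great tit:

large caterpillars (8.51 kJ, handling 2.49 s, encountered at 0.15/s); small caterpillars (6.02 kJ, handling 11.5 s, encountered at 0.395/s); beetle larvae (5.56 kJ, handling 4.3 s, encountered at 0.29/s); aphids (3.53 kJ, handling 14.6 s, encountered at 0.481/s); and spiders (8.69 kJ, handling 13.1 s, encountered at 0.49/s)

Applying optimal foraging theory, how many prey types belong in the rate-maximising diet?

2

Profitabilities (E/h, kJ/s): large caterpillars 3.42, beetle larvae 1.29, spiders 0.663, small caterpillars 0.523, aphids 0.242. Add prey in this order while the next type's profitability exceeds the intake rate on those already taken.
Rate on top 1: 0.9294. beetle larvae: 1.29 > 0.9294 → include.
Rate on top 2: 1.102. spiders: 0.663 < 1.102 → exclude; stop.
Optimal diet: large caterpillars, beetle larvae — 2 of 5 types.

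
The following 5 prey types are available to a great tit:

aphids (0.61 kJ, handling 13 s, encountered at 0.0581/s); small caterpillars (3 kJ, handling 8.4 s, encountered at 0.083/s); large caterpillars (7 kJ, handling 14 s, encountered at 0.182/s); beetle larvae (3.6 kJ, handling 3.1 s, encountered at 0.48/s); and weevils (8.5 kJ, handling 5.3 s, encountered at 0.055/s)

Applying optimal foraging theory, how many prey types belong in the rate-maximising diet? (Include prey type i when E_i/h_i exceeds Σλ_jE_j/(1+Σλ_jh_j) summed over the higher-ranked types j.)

2

Rank by E/h (kJ/s): weevils 1.6, beetle larvae 1.16, large caterpillars 0.5, small caterpillars 0.357, aphids 0.0469. Include each in turn until the next type's E/h falls below the running intake rate.
Rate on top 1: 0.362. beetle larvae: 1.16 > 0.362 → include.
Rate on top 2: 0.7899. large caterpillars: 0.5 < 0.7899 → exclude; stop.
Optimal diet: weevils, beetle larvae — 2 of 5 types.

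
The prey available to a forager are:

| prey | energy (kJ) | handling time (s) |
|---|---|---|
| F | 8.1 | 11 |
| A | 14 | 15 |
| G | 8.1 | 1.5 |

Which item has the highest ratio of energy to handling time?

Profitability E/h (kJ/s): F = 8.1/11 = 0.736, A = 14/15 = 0.933, G = 8.1/1.5 = 5.4.
Ranked: G > A > F.

G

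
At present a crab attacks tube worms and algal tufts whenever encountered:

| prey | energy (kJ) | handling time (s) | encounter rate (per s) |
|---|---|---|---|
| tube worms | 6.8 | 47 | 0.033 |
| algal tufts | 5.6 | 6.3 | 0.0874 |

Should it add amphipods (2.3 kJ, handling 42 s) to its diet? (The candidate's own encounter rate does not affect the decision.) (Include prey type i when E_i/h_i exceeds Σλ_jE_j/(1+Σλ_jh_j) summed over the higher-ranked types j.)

Current rate: (0.033×6.8 + 0.0874×5.6)/(1 + 0.033×47 + 0.0874×6.3) = 0.2302 kJ/s.
Profitability of amphipods: 2.3/42 = 0.05476 kJ/s.
Since 0.05476 < R, time spent handling amphipods is better spent searching.

No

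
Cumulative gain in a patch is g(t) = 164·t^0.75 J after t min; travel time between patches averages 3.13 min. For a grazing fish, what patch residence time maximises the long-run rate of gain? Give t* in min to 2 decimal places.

9.39 min

Optimal t* satisfies g'(t*) = g(t*)/(T + t*).
g'(t) = 0.75·164·t^-0.25. Setting 0.75·164·t^-0.25 = 164·t^0.75/(3.13+t) gives 0.75(3.13+t) = t, so 0.25·t = 0.75×3.13.
t* = 0.75×3.13/0.25 = 9.39 min.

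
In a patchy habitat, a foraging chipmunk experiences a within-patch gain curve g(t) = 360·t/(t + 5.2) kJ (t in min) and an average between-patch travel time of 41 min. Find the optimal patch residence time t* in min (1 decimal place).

14.6 min

Optimal t* satisfies g'(t*) = g(t*)/(T + t*).
g'(t) = 360·5.2/(t + 5.2)². Setting 360·5.2/(t+5.2)² = 360t/[(t+5.2)(41+t)] gives 5.2(41+t) = t(t+5.2), so t² = 5.2×41 = 213.2.
t* = √213.2 = 14.6 min.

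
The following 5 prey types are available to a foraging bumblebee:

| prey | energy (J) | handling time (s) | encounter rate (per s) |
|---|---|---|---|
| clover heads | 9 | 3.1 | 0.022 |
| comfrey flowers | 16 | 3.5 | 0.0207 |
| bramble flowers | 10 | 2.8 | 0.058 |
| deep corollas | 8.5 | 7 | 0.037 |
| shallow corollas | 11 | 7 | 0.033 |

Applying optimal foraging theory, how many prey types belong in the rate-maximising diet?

Profitabilities (E/h, J/s): comfrey flowers 4.57, bramble flowers 3.57, clover heads 2.9, shallow corollas 1.57, deep corollas 1.21. Add prey in this order while the next type's profitability exceeds the intake rate on those already taken.
Rate on top 1: 0.3088. bramble flowers: 3.57 > 0.3088 → include.
Rate on top 2: 0.7379. clover heads: 2.9 > 0.7379 → include.
Rate on top 3: 0.8512. shallow corollas: 1.57 > 0.8512 → include.
Rate on top 4: 0.9597. deep corollas: 1.21 > 0.9597 → include.
Optimal diet: comfrey flowers, bramble flowers, clover heads, shallow corollas, deep corollas — 5 of 5 types.

5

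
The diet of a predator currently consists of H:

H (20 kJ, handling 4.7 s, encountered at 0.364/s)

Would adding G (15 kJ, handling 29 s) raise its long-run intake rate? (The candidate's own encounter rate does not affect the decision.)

Current rate: (0.364×20)/(1 + 0.364×4.7) = 2.686 kJ/s.
G: E/h = 15/29 = 0.5172 kJ/s.
0.5172 < 2.686, so adding G would lower the average — exclude it.

No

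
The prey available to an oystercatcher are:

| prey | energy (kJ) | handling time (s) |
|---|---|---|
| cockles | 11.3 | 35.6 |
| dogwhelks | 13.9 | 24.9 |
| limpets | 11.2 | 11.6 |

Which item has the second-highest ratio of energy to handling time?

dogwhelks

In descending order of E/h:
limpets: 11.2/11.6 = 0.966 kJ/s
dogwhelks: 13.9/24.9 = 0.558 kJ/s
cockles: 11.3/35.6 = 0.317 kJ/s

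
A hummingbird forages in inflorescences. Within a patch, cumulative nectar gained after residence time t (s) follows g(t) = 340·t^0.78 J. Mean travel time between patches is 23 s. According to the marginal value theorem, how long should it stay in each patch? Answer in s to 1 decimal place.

81.5 s

Optimal t* satisfies g'(t*) = g(t*)/(T + t*).
g'(t) = 0.78·340·t^-0.22. Setting 0.78·340·t^-0.22 = 340·t^0.78/(23+t) gives 0.78(23+t) = t, so 0.22·t = 0.78×23.
t* = 0.78×23/0.22 = 81.55 s.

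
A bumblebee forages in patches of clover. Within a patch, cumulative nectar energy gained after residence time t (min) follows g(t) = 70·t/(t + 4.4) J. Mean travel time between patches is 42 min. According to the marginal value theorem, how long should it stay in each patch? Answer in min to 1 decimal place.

13.6 min

Optimal t* satisfies g'(t*) = g(t*)/(T + t*).
g'(t) = 70·4.4/(t + 4.4)². Setting 70·4.4/(t+4.4)² = 70t/[(t+4.4)(42+t)] gives 4.4(42+t) = t(t+4.4), so t² = 4.4×42 = 184.8.
t* = √184.8 = 13.59 min.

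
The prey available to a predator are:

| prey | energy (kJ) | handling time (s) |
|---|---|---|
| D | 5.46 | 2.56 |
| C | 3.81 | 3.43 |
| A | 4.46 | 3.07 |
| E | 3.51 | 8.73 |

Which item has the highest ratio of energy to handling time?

In descending order of E/h:
D: 5.46/2.56 = 2.13 kJ/s
A: 4.46/3.07 = 1.45 kJ/s
C: 3.81/3.43 = 1.11 kJ/s
E: 3.51/8.73 = 0.402 kJ/s

D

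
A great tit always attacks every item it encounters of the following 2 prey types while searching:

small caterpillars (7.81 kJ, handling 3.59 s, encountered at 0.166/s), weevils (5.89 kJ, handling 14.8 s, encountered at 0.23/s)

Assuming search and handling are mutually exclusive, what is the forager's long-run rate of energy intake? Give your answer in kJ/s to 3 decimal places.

Energy encountered per unit search time: 0.166×7.81 + 0.23×5.89 = 2.651 kJ/s.
Handling time per unit search time: 0.166×3.59 + 0.23×14.8 = 4.
Rate = 2.651/(1 + 4) = 0.5302 kJ/s.

0.530 kJ/s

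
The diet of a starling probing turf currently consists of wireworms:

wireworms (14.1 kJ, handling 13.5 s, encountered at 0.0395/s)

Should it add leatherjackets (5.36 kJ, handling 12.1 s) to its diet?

Intake rate on the current diet: R = (0.0395×14.1) / (1 + 0.0395×13.5) = 0.5569/1.533 = 0.3632 kJ/s.
Profitability of leatherjackets: 5.36/12.1 = 0.443 kJ/s.
0.443 > 0.3632, so adding leatherjackets raises the average — include it.

Yes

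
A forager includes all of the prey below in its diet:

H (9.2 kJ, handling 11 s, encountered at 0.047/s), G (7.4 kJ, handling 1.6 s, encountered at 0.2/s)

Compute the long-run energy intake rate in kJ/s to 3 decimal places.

Energy encountered per unit search time: 0.047×9.2 + 0.2×7.4 = 1.912 kJ/s.
Handling time per unit search time: 0.047×11 + 0.2×1.6 = 0.837.
Rate = 1.912/(1 + 0.837) = 1.041 kJ/s.

1.041 kJ/s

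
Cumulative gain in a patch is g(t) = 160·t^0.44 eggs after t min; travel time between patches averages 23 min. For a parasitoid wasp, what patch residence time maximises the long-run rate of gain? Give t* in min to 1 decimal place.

18.1 min

Maximise g(t)/(T+t): set derivative to zero → g'(t)(T+t) = g(t).
g'(t) = 0.44·160·t^-0.56. Setting 0.44·160·t^-0.56 = 160·t^0.44/(23+t) gives 0.44(23+t) = t, so 0.56·t = 0.44×23.
t* = 0.44×23/0.56 = 18.07 min.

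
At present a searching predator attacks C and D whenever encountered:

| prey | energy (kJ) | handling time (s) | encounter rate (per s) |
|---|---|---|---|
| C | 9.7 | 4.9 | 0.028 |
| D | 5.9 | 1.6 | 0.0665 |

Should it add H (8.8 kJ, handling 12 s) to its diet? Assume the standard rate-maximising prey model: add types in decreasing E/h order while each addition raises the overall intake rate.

Yes

On C and D alone, R = ΣλE/(1+Σλh) = 0.664/1.244 = 0.5339 kJ/s.
H: E/h = 8.8/12 = 0.7333 kJ/s.
Since 0.7333 > R, including H increases the long-run rate.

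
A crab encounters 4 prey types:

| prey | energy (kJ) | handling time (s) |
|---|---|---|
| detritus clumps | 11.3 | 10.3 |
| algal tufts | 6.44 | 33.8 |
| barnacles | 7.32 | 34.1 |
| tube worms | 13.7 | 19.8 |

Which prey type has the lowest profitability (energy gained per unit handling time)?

In descending order of E/h:
detritus clumps: 11.3/10.3 = 1.1 kJ/s
tube worms: 13.7/19.8 = 0.692 kJ/s
barnacles: 7.32/34.1 = 0.215 kJ/s
algal tufts: 6.44/33.8 = 0.191 kJ/s

algal tufts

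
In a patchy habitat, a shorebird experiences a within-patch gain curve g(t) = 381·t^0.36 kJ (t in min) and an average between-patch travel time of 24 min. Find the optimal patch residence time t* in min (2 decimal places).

13.50 min

By the marginal value theorem, leave when the instantaneous gain rate g'(t) equals the habitat-wide average g(t)/(T + t).
g'(t) = 0.36·381·t^-0.64. Setting 0.36·381·t^-0.64 = 381·t^0.36/(24+t) gives 0.36(24+t) = t, so 0.64·t = 0.36×24.
t* = 0.36×24/0.64 = 13.5 min.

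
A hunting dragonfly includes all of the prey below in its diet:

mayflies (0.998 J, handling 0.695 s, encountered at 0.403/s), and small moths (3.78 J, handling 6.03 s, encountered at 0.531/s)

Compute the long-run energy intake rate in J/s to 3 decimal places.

0.538 J/s

R = (0.403×0.998 + 0.531×3.78) / (1 + 0.403×0.695 + 0.531×6.03) = 2.409/4.482 = 0.5376 J/s.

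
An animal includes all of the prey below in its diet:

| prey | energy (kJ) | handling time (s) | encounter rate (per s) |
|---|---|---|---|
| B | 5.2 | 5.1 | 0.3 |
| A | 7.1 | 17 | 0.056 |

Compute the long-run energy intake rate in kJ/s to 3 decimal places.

R = (0.3×5.2 + 0.056×7.1) / (1 + 0.3×5.1 + 0.056×17) = 1.958/3.482 = 0.5622 kJ/s.

0.562 kJ/s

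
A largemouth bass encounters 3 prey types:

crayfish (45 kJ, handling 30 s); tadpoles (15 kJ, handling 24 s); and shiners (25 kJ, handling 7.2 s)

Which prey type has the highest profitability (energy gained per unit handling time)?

shiners

In descending order of E/h:
shiners: 25/7.2 = 3.47 kJ/s
crayfish: 45/30 = 1.5 kJ/s
tadpoles: 15/24 = 0.625 kJ/s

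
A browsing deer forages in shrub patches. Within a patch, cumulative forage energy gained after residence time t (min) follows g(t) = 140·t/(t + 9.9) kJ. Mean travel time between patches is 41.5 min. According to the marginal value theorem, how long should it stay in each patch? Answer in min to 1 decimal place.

20.3 min

Maximise g(t)/(T+t): set derivative to zero → g'(t)(T+t) = g(t).
g'(t) = 140·9.9/(t + 9.9)². Setting 140·9.9/(t+9.9)² = 140t/[(t+9.9)(41.5+t)] gives 9.9(41.5+t) = t(t+9.9), so t² = 9.9×41.5 = 410.9.
t* = √410.9 = 20.27 min.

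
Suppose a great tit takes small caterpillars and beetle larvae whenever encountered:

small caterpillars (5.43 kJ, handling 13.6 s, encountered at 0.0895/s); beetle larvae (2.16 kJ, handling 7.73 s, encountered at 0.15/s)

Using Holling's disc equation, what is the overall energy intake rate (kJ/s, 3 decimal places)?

R = (0.0895×5.43 + 0.15×2.16) / (1 + 0.0895×13.6 + 0.15×7.73) = 0.81/3.377 = 0.2399 kJ/s.

0.240 kJ/s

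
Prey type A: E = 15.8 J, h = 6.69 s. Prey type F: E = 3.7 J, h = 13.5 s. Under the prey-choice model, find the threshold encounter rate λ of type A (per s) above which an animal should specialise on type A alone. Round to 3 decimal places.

0.020 per s

At the threshold, the rate on type A alone equals the profitability of type F: λ·15.8/(1 + λ·6.69) = 3.7/13.5 = 0.2741.
Rearranging, λ(15.8 − 0.2741×6.69) = 0.2741, so λ = 0.2741/13.97 = 0.01962 per s.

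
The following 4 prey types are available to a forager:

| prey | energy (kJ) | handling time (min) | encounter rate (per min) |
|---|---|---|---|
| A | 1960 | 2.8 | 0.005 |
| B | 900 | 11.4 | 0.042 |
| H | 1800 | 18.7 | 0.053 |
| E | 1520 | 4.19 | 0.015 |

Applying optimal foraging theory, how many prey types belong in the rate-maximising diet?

4

Rank by E/h (kJ/min): A 700, E 363, H 96.3, B 78.9. Include each in turn until the next type's E/h falls below the running intake rate.
Rate on top 1: 9.665. E: 363 > 9.665 → include.
Rate on top 2: 30.27. H: 96.3 > 30.27 → include.
Rate on top 3: 61.9. B: 78.9 > 61.9 → include.
Optimal diet: A, E, H, B — 4 of 4 types.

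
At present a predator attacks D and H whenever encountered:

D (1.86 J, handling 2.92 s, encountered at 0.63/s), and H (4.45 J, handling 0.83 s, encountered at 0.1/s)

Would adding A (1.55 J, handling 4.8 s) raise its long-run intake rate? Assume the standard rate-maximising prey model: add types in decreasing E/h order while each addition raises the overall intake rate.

No

Intake rate on the current diet: R = (0.63×1.86 + 0.1×4.45) / (1 + 0.63×2.92 + 0.1×0.83) = 1.617/2.923 = 0.5532 J/s.
A: E/h = 1.55/4.8 = 0.3229 J/s.
0.3229 < 0.5532, so adding A would lower the average — exclude it.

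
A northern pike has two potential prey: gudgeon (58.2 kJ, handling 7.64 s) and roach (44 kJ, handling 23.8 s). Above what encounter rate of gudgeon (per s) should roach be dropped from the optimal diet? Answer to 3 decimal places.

0.042 per s

At the threshold, the rate on gudgeon alone equals the profitability of roach: λ·58.2/(1 + λ·7.64) = 44/23.8 = 1.849.
Rearranging, λ(58.2 − 1.849×7.64) = 1.849, so λ = 1.849/44.08 = 0.04194 per s.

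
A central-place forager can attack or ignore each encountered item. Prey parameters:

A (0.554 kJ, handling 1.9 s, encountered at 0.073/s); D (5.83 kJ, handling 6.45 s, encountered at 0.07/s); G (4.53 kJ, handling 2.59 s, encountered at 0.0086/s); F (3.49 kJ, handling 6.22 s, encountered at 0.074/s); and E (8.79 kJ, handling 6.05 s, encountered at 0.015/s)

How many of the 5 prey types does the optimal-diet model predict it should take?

Rank by E/h (kJ/s): G 1.75, E 1.45, D 0.904, F 0.561, A 0.292. Include each in turn until the next type's E/h falls below the running intake rate.
Rate on top 1: 0.03811. E: 1.45 > 0.03811 → include.
Rate on top 2: 0.1535. D: 0.904 > 0.1535 → include.
Rate on top 3: 0.37. F: 0.561 > 0.37 → include.
Rate on top 4: 0.4135. A: 0.292 < 0.4135 → exclude; stop.
Optimal diet: G, E, D, F — 4 of 5 types.

4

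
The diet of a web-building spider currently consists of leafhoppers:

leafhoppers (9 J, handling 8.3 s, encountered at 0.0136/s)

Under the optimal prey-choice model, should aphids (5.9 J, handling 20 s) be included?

Current rate: (0.0136×9)/(1 + 0.0136×8.3) = 0.11 J/s.
aphids: E/h = 5.9/20 = 0.295 J/s.
Since 0.295 > R, including aphids increases the long-run rate.

Yes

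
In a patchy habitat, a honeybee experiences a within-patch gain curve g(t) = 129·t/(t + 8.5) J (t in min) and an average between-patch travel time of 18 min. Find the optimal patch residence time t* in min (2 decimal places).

Optimal t* satisfies g'(t*) = g(t*)/(T + t*).
g'(t) = 129·8.5/(t + 8.5)². Setting 129·8.5/(t+8.5)² = 129t/[(t+8.5)(18+t)] gives 8.5(18+t) = t(t+8.5), so t² = 8.5×18 = 153.
t* = √153 = 12.37 min.

12.37 min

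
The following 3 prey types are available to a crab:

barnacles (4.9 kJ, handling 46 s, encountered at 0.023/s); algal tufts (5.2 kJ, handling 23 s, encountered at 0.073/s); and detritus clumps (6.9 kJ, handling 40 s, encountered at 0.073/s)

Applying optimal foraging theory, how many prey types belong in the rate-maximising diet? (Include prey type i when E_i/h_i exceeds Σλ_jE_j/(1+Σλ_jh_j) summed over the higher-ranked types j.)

2

Profitabilities (E/h, kJ/s): algal tufts 0.226, detritus clumps 0.173, barnacles 0.107. Add prey in this order while the next type's profitability exceeds the intake rate on those already taken.
Rate on top 1: 0.1417. detritus clumps: 0.173 > 0.1417 → include.
Rate on top 2: 0.1578. barnacles: 0.107 < 0.1578 → exclude; stop.
Optimal diet: algal tufts, detritus clumps — 2 of 3 types.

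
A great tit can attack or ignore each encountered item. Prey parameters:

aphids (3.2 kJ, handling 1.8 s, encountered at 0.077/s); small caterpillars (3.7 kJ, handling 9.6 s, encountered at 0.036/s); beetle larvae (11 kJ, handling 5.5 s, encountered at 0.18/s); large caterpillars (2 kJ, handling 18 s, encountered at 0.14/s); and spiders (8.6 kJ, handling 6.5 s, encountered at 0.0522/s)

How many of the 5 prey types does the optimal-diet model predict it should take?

E/h in descending order: beetle larvae 2, aphids 1.78, spiders 1.32, small caterpillars 0.385, large caterpillars 0.111 kJ/s. The optimal diet is the largest prefix of this list for which every included type satisfies E_i/h_i > R on the types above it.
Rate on top 1: 0.995. aphids: 1.78 > 0.995 → include.
Rate on top 2: 1.046. spiders: 1.32 > 1.046 → include.
Rate on top 3: 1.084. small caterpillars: 0.385 < 1.084 → exclude; stop.
Optimal diet: beetle larvae, aphids, spiders — 3 of 5 types.

3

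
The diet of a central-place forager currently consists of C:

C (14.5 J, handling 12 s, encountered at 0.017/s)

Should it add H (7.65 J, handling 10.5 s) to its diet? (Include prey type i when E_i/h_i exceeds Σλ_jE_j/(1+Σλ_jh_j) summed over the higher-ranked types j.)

Current rate: (0.017×14.5)/(1 + 0.017×12) = 0.2047 J/s.
H: E/h = 7.65/10.5 = 0.7286 J/s.
Since 0.7286 > R, including H increases the long-run rate.

Yes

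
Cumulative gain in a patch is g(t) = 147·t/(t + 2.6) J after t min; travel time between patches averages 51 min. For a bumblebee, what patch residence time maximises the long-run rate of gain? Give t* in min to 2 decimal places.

11.52 min

Optimal t* satisfies g'(t*) = g(t*)/(T + t*).
g'(t) = 147·2.6/(t + 2.6)². Setting 147·2.6/(t+2.6)² = 147t/[(t+2.6)(51+t)] gives 2.6(51+t) = t(t+2.6), so t² = 2.6×51 = 132.6.
t* = √132.6 = 11.52 min.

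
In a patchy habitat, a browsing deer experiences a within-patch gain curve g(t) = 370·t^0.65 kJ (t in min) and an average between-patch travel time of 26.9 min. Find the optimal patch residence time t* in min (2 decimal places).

49.96 min

Maximise g(t)/(T+t): set derivative to zero → g'(t)(T+t) = g(t).
g'(t) = 0.65·370·t^-0.35. Setting 0.65·370·t^-0.35 = 370·t^0.65/(26.9+t) gives 0.65(26.9+t) = t, so 0.35·t = 0.65×26.9.
t* = 0.65×26.9/0.35 = 49.96 min.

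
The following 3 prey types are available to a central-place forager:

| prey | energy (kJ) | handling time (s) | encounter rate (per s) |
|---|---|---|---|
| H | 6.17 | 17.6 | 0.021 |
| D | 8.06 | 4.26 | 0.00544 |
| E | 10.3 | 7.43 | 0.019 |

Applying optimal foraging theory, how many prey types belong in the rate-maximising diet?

E/h in descending order: D 1.89, E 1.39, H 0.351 kJ/s. The optimal diet is the largest prefix of this list for which every included type satisfies E_i/h_i > R on the types above it.
Rate on top 1: 0.04285. E: 1.39 > 0.04285 → include.
Rate on top 2: 0.2057. H: 0.351 > 0.2057 → include.
Optimal diet: D, E, H — 3 of 3 types.

3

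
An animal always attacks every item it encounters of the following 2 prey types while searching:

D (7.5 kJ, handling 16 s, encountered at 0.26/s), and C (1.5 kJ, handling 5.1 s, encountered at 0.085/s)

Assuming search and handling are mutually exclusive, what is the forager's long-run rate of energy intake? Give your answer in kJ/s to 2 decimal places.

R = Σλ_iE_i / (1 + Σλ_ih_i)
Numerator: 0.26×7.5 + 0.085×1.5 = 2.078
Denominator: 1 + 0.26×16 + 0.085×5.1 = 5.594
R = 2.078/5.594 = 0.3714 kJ/s

0.37 kJ/s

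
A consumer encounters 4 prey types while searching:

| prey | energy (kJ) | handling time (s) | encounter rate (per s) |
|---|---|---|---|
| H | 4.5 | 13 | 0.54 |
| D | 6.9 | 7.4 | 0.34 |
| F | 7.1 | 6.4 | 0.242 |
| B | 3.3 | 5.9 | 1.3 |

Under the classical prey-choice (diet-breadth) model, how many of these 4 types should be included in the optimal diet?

E/h in descending order: F 1.11, D 0.932, B 0.559, H 0.346 kJ/s. The optimal diet is the largest prefix of this list for which every included type satisfies E_i/h_i > R on the types above it.
Rate on top 1: 0.6741. D: 0.932 > 0.6741 → include.
Rate on top 2: 0.8024. B: 0.559 < 0.8024 → exclude; stop.
Optimal diet: F, D — 2 of 4 types.

2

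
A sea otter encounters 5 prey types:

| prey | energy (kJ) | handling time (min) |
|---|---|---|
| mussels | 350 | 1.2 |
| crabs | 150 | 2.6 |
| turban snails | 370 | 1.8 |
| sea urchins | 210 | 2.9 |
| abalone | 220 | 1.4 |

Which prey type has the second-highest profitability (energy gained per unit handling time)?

turban snails

In descending order of E/h:
mussels: 350/1.2 = 292 kJ/min
turban snails: 370/1.8 = 206 kJ/min
abalone: 220/1.4 = 157 kJ/min
sea urchins: 210/2.9 = 72.4 kJ/min
crabs: 150/2.6 = 57.7 kJ/min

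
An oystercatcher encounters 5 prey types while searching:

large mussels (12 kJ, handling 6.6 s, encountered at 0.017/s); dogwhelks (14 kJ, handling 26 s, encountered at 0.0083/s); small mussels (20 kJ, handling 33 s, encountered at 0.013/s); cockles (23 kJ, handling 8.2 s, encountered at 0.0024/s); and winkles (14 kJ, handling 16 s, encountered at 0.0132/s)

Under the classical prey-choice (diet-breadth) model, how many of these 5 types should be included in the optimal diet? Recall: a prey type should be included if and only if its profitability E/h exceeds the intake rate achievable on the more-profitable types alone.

5

Rank by E/h (kJ/s): cockles 2.8, large mussels 1.82, winkles 0.875, small mussels 0.606, dogwhelks 0.538. Include each in turn until the next type's E/h falls below the running intake rate.
Rate on top 1: 0.05413. large mussels: 1.82 > 0.05413 → include.
Rate on top 2: 0.229. winkles: 0.875 > 0.229 → include.
Rate on top 3: 0.3306. small mussels: 0.606 > 0.3306 → include.
Rate on top 4: 0.3973. dogwhelks: 0.538 > 0.3973 → include.
Optimal diet: cockles, large mussels, winkles, small mussels, dogwhelks — 5 of 5 types.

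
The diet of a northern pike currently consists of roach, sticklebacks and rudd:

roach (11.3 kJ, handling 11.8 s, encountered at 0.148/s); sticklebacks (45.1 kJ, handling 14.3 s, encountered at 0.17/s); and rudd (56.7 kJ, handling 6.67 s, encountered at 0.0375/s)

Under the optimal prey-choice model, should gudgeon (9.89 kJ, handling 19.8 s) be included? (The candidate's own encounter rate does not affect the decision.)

No

On roach, sticklebacks and rudd alone, R = ΣλE/(1+Σλh) = 11.47/5.428 = 2.113 kJ/s.
gudgeon: E/h = 9.89/19.8 = 0.4995 kJ/s.
Since 0.4995 < R, time spent handling gudgeon is better spent searching.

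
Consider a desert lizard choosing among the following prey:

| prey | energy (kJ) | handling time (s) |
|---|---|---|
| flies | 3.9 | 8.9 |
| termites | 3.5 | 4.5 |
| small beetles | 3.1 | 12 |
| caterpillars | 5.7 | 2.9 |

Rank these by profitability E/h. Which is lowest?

Profitability E/h (kJ/s): flies = 3.9/8.9 = 0.438, termites = 3.5/4.5 = 0.778, small beetles = 3.1/12 = 0.258, caterpillars = 5.7/2.9 = 1.97.
Ranked: caterpillars > termites > flies > small beetles.

small beetles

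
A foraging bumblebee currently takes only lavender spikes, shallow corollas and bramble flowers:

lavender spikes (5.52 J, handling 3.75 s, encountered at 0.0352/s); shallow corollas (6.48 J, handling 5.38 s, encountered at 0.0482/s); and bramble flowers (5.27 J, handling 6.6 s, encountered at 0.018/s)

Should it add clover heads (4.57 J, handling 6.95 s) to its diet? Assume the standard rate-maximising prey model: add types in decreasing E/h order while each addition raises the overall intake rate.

On lavender spikes, shallow corollas and bramble flowers alone, R = ΣλE/(1+Σλh) = 0.6015/1.51 = 0.3983 J/s.
clover heads: E/h = 4.57/6.95 = 0.6576 J/s.
Since 0.6576 > R, including clover heads increases the long-run rate.

Yes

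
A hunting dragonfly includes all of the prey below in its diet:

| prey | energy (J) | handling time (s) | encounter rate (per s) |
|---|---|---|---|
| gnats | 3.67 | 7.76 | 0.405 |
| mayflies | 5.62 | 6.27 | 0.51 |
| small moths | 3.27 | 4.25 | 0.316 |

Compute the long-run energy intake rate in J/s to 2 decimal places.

R = (0.405×3.67 + 0.51×5.62 + 0.316×3.27) / (1 + 0.405×7.76 + 0.51×6.27 + 0.316×4.25) = 5.386/8.684 = 0.6202 J/s.

0.62 J/s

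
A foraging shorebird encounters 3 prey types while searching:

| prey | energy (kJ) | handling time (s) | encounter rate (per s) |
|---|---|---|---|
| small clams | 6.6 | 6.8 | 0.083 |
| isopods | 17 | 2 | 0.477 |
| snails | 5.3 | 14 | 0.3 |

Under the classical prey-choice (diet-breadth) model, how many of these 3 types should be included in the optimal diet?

E/h in descending order: isopods 8.5, small clams 0.971, snails 0.379 kJ/s. The optimal diet is the largest prefix of this list for which every included type satisfies E_i/h_i > R on the types above it.
Rate on top 1: 4.15. small clams: 0.971 < 4.15 → exclude; stop.
Optimal diet: isopods — 1 of 3 types.

1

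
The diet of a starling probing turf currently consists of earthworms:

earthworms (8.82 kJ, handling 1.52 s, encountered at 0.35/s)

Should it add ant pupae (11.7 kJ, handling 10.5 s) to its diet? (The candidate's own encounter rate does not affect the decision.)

Current rate: (0.35×8.82)/(1 + 0.35×1.52) = 2.015 kJ/s.
ant pupae: E/h = 11.7/10.5 = 1.114 kJ/s.
1.114 < 2.015, so adding ant pupae would lower the average — exclude it.

No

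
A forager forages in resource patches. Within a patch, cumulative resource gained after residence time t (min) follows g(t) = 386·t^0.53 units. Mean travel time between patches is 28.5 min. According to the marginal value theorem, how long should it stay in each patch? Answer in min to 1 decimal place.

32.1 min

Maximise g(t)/(T+t): set derivative to zero → g'(t)(T+t) = g(t).
g'(t) = 0.53·386·t^-0.47. Setting 0.53·386·t^-0.47 = 386·t^0.53/(28.5+t) gives 0.53(28.5+t) = t, so 0.47·t = 0.53×28.5.
t* = 0.53×28.5/0.47 = 32.14 min.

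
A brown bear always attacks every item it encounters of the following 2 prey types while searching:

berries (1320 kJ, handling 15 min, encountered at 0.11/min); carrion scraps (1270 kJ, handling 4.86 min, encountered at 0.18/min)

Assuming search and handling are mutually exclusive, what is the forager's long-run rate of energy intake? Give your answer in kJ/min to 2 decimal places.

Energy encountered per unit search time: 0.11×1320 + 0.18×1270 = 373.8 kJ/min.
Handling time per unit search time: 0.11×15 + 0.18×4.86 = 2.525.
Rate = 373.8/(1 + 2.525) = 106 kJ/min.

106.05 kJ/min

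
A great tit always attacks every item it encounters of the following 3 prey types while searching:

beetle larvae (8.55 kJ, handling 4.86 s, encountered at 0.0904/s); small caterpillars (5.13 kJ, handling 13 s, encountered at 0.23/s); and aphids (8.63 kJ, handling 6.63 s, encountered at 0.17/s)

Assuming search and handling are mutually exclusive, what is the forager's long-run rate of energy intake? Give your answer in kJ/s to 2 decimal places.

Energy encountered per unit search time: 0.0904×8.55 + 0.23×5.13 + 0.17×8.63 = 3.42 kJ/s.
Handling time per unit search time: 0.0904×4.86 + 0.23×13 + 0.17×6.63 = 4.556.
Rate = 3.42/(1 + 4.556) = 0.6155 kJ/s.

0.62 kJ/s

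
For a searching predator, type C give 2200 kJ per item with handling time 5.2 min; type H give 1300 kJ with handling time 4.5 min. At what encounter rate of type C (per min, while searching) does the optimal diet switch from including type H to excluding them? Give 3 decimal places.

0.414 per min

Drop type H once their profitability E₂/h₂ falls below the rate achievable on type C alone: E₂/h₂ = λE₁/(1 + λh₁).
Solve for λ: λE₁h₂ = E₂(1 + λh₁) → λ(E₁h₂ − E₂h₁) = E₂ → λ = E₂/(E₁h₂ − E₂h₁).
λ = 1300/(2200×4.5 − 1300×5.2) = 1300/3140 = 0.414 per min.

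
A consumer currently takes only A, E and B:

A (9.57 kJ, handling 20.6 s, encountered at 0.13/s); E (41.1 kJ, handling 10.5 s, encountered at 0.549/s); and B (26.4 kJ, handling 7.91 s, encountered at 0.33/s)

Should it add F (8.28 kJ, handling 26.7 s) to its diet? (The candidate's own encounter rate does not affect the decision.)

On A, E and B alone, R = ΣλE/(1+Σλh) = 32.52/12.05 = 2.698 kJ/s.
Profitability of F: 8.28/26.7 = 0.3101 kJ/s.
0.3101 < 2.698, so adding F would lower the average — exclude it.

No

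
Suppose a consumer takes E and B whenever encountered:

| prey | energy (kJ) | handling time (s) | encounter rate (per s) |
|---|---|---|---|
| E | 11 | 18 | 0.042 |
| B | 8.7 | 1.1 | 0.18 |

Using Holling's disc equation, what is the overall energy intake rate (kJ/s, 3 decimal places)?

1.038 kJ/s

Energy encountered per unit search time: 0.042×11 + 0.18×8.7 = 2.028 kJ/s.
Handling time per unit search time: 0.042×18 + 0.18×1.1 = 0.954.
Rate = 2.028/(1 + 0.954) = 1.038 kJ/s.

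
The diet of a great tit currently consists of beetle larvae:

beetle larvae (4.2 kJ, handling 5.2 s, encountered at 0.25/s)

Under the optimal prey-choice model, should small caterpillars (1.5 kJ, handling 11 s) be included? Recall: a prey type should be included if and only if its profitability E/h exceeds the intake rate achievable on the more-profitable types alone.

No

Intake rate on the current diet: R = (0.25×4.2) / (1 + 0.25×5.2) = 1.05/2.3 = 0.4565 kJ/s.
small caterpillars: E/h = 1.5/11 = 0.1364 kJ/s.
0.1364 < 0.4565, so adding small caterpillars would lower the average — exclude it.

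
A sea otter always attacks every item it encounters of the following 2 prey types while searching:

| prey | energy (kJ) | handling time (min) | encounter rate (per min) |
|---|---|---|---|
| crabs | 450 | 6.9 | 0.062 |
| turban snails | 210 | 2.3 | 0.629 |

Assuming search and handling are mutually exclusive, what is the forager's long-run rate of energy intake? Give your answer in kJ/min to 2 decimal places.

55.66 kJ/min

R = Σλ_iE_i / (1 + Σλ_ih_i)
Numerator: 0.062×450 + 0.629×210 = 160
Denominator: 1 + 0.062×6.9 + 0.629×2.3 = 2.874
R = 160/2.874 = 55.66 kJ/min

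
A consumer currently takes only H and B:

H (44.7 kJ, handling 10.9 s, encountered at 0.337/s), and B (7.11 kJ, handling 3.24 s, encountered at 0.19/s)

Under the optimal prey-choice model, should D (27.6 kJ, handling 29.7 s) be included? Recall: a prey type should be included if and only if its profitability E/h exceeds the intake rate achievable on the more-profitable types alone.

Intake rate on the current diet: R = (0.337×44.7 + 0.19×7.11) / (1 + 0.337×10.9 + 0.19×3.24) = 16.41/5.289 = 3.104 kJ/s.
Profitability of D: 27.6/29.7 = 0.9293 kJ/s.
Since 0.9293 < R, time spent handling D is better spent searching.

No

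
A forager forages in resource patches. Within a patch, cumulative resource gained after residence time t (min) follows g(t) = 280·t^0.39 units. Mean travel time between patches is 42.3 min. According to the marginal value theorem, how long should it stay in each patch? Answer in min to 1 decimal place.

Optimal t* satisfies g'(t*) = g(t*)/(T + t*).
g'(t) = 0.39·280·t^-0.61. Setting 0.39·280·t^-0.61 = 280·t^0.39/(42.3+t) gives 0.39(42.3+t) = t, so 0.61·t = 0.39×42.3.
t* = 0.39×42.3/0.61 = 27.04 min.

27.0 min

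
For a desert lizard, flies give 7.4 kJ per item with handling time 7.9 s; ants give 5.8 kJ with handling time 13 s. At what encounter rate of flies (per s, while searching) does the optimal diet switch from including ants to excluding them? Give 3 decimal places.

Drop ants once their profitability E₂/h₂ falls below the rate achievable on flies alone: E₂/h₂ = λE₁/(1 + λh₁).
Solve for λ: λE₁h₂ = E₂(1 + λh₁) → λ(E₁h₂ − E₂h₁) = E₂ → λ = E₂/(E₁h₂ − E₂h₁).
λ = 5.8/(7.4×13 − 5.8×7.9) = 5.8/50.38 = 0.1151 per s.

0.115 per s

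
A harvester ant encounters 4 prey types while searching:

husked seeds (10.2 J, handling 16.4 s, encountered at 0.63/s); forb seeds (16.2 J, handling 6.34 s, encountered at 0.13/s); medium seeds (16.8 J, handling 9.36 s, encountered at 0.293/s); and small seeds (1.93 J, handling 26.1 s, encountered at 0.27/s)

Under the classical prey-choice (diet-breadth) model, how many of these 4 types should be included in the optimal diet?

2

Rank by E/h (J/s): forb seeds 2.56, medium seeds 1.79, husked seeds 0.622, small seeds 0.0739. Include each in turn until the next type's E/h falls below the running intake rate.
Rate on top 1: 1.154. medium seeds: 1.79 > 1.154 → include.
Rate on top 2: 1.539. husked seeds: 0.622 < 1.539 → exclude; stop.
Optimal diet: forb seeds, medium seeds — 2 of 4 types.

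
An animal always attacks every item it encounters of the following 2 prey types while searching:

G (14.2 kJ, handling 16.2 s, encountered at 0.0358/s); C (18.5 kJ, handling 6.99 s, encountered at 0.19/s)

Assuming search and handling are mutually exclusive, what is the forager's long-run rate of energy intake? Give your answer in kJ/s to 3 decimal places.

R = Σλ_iE_i / (1 + Σλ_ih_i)
Numerator: 0.0358×14.2 + 0.19×18.5 = 4.023
Denominator: 1 + 0.0358×16.2 + 0.19×6.99 = 2.908
R = 4.023/2.908 = 1.384 kJ/s

1.384 kJ/s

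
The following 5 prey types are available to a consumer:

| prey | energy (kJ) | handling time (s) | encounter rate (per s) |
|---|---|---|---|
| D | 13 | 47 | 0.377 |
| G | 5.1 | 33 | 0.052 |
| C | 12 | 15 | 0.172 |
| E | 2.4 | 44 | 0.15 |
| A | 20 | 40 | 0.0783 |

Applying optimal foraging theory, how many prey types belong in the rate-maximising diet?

Rank by E/h (kJ/s): C 0.8, A 0.5, D 0.277, G 0.155, E 0.0545. Include each in turn until the next type's E/h falls below the running intake rate.
Rate on top 1: 0.5765. A: 0.5 < 0.5765 → exclude; stop.
Optimal diet: C — 1 of 5 types.

1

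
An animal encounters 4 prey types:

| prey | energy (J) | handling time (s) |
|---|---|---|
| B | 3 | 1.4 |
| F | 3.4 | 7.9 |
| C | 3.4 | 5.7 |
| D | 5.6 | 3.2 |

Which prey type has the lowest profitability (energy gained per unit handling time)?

F

In descending order of E/h:
B: 3/1.4 = 2.14 J/s
D: 5.6/3.2 = 1.75 J/s
C: 3.4/5.7 = 0.596 J/s
F: 3.4/7.9 = 0.43 J/s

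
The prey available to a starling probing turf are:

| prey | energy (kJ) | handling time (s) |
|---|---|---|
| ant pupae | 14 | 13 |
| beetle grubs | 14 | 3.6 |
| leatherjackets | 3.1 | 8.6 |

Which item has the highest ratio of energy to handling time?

beetle grubs

In descending order of E/h:
beetle grubs: 14/3.6 = 3.89 kJ/s
ant pupae: 14/13 = 1.08 kJ/s
leatherjackets: 3.1/8.6 = 0.36 kJ/s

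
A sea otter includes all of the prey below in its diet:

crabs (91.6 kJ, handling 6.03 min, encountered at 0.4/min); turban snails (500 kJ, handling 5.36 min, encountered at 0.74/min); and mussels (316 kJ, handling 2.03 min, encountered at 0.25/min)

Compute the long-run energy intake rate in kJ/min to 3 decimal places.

61.583 kJ/min

R = (0.4×91.6 + 0.74×500 + 0.25×316) / (1 + 0.4×6.03 + 0.74×5.36 + 0.25×2.03) = 485.6/7.886 = 61.58 kJ/min.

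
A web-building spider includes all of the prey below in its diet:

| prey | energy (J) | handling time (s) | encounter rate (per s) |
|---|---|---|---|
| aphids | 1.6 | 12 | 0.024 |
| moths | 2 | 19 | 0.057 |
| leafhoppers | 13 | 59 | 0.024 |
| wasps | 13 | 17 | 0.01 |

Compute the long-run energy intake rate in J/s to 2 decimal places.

R = Σλ_iE_i / (1 + Σλ_ih_i)
Numerator: 0.024×1.6 + 0.057×2 + 0.024×13 + 0.01×13 = 0.5944
Denominator: 1 + 0.024×12 + 0.057×19 + 0.024×59 + 0.01×17 = 3.957
R = 0.5944/3.957 = 0.1502 J/s

0.15 J/s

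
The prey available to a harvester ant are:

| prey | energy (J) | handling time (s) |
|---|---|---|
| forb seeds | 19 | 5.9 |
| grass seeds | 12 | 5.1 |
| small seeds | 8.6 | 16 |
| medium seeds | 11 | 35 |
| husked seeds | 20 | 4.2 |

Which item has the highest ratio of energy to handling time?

Profitability E/h (J/s): forb seeds = 19/5.9 = 3.22, grass seeds = 12/5.1 = 2.35, small seeds = 8.6/16 = 0.537, medium seeds = 11/35 = 0.314, husked seeds = 20/4.2 = 4.76.
Ranked: husked seeds > forb seeds > grass seeds > small seeds > medium seeds.

husked seeds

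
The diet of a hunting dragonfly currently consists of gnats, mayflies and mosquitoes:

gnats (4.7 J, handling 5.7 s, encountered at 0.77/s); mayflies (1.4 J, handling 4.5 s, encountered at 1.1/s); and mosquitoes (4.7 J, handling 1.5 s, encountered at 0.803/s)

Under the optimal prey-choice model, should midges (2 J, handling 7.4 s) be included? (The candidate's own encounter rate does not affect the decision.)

Intake rate on the current diet: R = (0.77×4.7 + 1.1×1.4 + 0.803×4.7) / (1 + 0.77×5.7 + 1.1×4.5 + 0.803×1.5) = 8.933/11.54 = 0.7739 J/s.
midges: E/h = 2/7.4 = 0.2703 J/s.
Since 0.2703 < R, time spent handling midges is better spent searching.

No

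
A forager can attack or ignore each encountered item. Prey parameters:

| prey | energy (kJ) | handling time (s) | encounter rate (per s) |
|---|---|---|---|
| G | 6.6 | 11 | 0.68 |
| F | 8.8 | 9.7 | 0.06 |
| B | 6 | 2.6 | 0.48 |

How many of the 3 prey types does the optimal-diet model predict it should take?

Profitabilities (E/h, kJ/s): B 2.31, F 0.907, G 0.6. Add prey in this order while the next type's profitability exceeds the intake rate on those already taken.
Rate on top 1: 1.281. F: 0.907 < 1.281 → exclude; stop.
Optimal diet: B — 1 of 3 types.

1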